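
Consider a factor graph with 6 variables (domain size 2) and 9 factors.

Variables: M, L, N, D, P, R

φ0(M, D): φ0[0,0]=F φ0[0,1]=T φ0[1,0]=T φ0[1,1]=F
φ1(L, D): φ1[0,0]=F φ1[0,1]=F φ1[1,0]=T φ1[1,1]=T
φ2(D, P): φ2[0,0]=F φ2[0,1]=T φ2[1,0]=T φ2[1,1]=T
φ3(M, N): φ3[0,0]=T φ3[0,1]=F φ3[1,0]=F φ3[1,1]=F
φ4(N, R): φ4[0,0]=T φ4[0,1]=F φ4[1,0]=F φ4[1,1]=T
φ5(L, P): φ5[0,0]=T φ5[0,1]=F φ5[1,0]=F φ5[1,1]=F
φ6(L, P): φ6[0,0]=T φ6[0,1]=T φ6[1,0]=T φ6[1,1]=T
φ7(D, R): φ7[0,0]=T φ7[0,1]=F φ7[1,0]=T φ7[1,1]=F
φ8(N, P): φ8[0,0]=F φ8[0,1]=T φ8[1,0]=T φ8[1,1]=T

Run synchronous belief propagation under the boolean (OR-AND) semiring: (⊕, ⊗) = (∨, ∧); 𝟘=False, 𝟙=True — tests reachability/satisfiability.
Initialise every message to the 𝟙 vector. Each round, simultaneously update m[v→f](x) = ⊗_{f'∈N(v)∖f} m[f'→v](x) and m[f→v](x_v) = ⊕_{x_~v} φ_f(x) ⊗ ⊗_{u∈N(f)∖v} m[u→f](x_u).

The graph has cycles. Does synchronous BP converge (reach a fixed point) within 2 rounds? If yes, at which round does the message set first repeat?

NOT CONVERGED within 2 rounds

init: all messages = 𝟙 over 2 values
r1 m[φ0→M] = [T, T]
r1 m[φ0→D] = [T, T]
r1 m[φ1→L] = [F, T]
r1 m[φ1→D] = [T, T]
r1 m[φ2→D] = [T, T]
r1 m[φ2→P] = [T, T]
r1 m[φ3→M] = [T, F]
r1 m[φ3→N] = [T, F]
r1 m[φ4→N] = [T, T]
r1 m[φ4→R] = [T, T]
r1 m[φ5→L] = [T, F]
r1 m[φ5→P] = [T, F]
r1 m[φ6→L] = [T, T]
r1 m[φ6→P] = [T, T]
r1 m[φ7→D] = [T, T]
r1 m[φ7→R] = [T, F]
r1 m[φ8→N] = [T, T]
r1 m[φ8→P] = [T, T]
r1 m[M→φ0] = [T, T]
r1 m[M→φ3] = [T, T]
r1 m[L→φ1] = [T, T]
r1 m[L→φ5] = [T, T]
r1 m[L→φ6] = [T, T]
r1 m[N→φ3] = [T, T]
r1 m[N→φ4] = [T, T]
r1 m[N→φ8] = [T, T]
r1 m[D→φ0] = [T, T]
r1 m[D→φ1] = [T, T]
r1 m[D→φ2] = [T, T]
r1 m[D→φ7] = [T, T]
r1 m[P→φ2] = [T, T]
r1 m[P→φ5] = [T, T]
r1 m[P→φ6] = [T, T]
r1 m[P→φ8] = [T, T]
r1 m[R→φ4] = [T, T]
r1 m[R→φ7] = [T, T]
r2 m[φ0→M] = [T, T]
r2 m[φ0→D] = [T, T]
r2 m[φ1→L] = [F, T]
r2 m[φ1→D] = [T, T]
r2 m[φ2→D] = [T, T]
r2 m[φ2→P] = [T, T]
r2 m[φ3→M] = [T, F]
r2 m[φ3→N] = [T, F]
r2 m[φ4→N] = [T, T]
r2 m[φ4→R] = [T, T]
r2 m[φ5→L] = [T, F]
r2 m[φ5→P] = [T, F]
r2 m[φ6→L] = [T, T]
r2 m[φ6→P] = [T, T]
r2 m[φ7→D] = [T, T]
r2 m[φ7→R] = [T, F]
r2 m[φ8→N] = [T, T]
r2 m[φ8→P] = [T, T]
r2 m[M→φ0] = [T, F]
r2 m[M→φ3] = [T, T]
r2 m[L→φ1] = [T, F]
r2 m[L→φ5] = [F, T]
r2 m[L→φ6] = [F, F]
r2 m[N→φ3] = [T, T]
r2 m[N→φ4] = [T, F]
r2 m[N→φ8] = [T, F]
r2 m[D→φ0] = [T, T]
r2 m[D→φ1] = [T, T]
r2 m[D→φ2] = [T, T]
r2 m[D→φ7] = [T, T]
r2 m[P→φ2] = [T, F]
r2 m[P→φ5] = [T, T]
r2 m[P→φ6] = [T, F]
r2 m[P→φ8] = [T, F]
r2 m[R→φ4] = [T, F]
r2 m[R→φ7] = [T, T]
no fixed point within 2 rounds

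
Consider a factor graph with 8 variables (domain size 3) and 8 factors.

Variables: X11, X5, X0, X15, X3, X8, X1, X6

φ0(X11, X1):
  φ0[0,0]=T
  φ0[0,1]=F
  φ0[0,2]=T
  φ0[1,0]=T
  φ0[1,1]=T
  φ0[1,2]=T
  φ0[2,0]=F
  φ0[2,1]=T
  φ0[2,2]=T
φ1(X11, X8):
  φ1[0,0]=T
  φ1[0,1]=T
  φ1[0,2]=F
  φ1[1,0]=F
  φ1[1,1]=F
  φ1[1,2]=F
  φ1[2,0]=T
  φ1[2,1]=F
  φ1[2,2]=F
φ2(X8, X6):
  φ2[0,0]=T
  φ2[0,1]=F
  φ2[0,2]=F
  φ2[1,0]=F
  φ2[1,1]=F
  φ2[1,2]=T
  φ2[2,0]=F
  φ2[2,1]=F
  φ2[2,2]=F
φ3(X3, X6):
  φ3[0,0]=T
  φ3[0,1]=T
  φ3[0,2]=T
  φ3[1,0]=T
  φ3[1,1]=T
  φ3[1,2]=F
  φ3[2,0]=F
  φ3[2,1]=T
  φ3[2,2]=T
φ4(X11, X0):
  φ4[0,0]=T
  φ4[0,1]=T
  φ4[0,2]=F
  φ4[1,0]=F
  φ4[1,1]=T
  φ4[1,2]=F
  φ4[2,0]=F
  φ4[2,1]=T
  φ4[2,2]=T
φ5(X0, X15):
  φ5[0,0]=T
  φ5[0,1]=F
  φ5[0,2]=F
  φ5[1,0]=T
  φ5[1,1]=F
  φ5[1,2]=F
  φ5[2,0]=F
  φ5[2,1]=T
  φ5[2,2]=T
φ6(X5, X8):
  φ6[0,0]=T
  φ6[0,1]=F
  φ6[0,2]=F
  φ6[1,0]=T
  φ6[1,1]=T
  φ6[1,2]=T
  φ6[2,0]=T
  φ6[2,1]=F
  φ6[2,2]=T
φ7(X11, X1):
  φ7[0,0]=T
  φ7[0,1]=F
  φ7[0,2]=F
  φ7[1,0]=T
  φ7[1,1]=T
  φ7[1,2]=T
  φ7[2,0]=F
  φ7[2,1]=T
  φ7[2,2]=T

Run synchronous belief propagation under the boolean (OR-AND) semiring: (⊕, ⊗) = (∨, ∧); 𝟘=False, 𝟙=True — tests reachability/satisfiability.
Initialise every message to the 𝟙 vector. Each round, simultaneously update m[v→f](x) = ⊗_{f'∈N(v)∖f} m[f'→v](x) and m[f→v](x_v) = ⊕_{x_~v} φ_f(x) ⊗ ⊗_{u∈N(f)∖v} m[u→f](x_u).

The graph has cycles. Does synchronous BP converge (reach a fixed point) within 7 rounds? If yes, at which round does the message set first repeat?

CONVERGED at round 3

init: all messages = 𝟙 over 3 values
r1 m[φ0→X11] = [T, T, T]
r1 m[φ0→X1] = [T, T, T]
r1 m[φ1→X11] = [T, F, T]
r1 m[φ1→X8] = [T, T, F]
r1 m[φ2→X8] = [T, T, F]
r1 m[φ2→X6] = [T, F, T]
r1 m[φ3→X3] = [T, T, T]
r1 m[φ3→X6] = [T, T, T]
r1 m[φ4→X11] = [T, T, T]
r1 m[φ4→X0] = [T, T, T]
r1 m[φ5→X0] = [T, T, T]
r1 m[φ5→X15] = [T, T, T]
r1 m[φ6→X5] = [T, T, T]
r1 m[φ6→X8] = [T, T, T]
r1 m[φ7→X11] = [T, T, T]
r1 m[φ7→X1] = [T, T, T]
r1 m[X11→φ0] = [T, T, T]
r1 m[X11→φ1] = [T, T, T]
r1 m[X11→φ4] = [T, T, T]
r1 m[X11→φ7] = [T, T, T]
r1 m[X5→φ6] = [T, T, T]
r1 m[X0→φ4] = [T, T, T]
r1 m[X0→φ5] = [T, T, T]
r1 m[X15→φ5] = [T, T, T]
r1 m[X3→φ3] = [T, T, T]
r1 m[X8→φ1] = [T, T, T]
r1 m[X8→φ2] = [T, T, T]
r1 m[X8→φ6] = [T, T, T]
r1 m[X1→φ0] = [T, T, T]
r1 m[X1→φ7] = [T, T, T]
r1 m[X6→φ2] = [T, T, T]
r1 m[X6→φ3] = [T, T, T]
r2 m[φ0→X11] = [T, T, T]
r2 m[φ0→X1] = [T, T, T]
r2 m[φ1→X11] = [T, F, T]
r2 m[φ1→X8] = [T, T, F]
r2 m[φ2→X8] = [T, T, F]
r2 m[φ2→X6] = [T, F, T]
r2 m[φ3→X3] = [T, T, T]
r2 m[φ3→X6] = [T, T, T]
r2 m[φ4→X11] = [T, T, T]
r2 m[φ4→X0] = [T, T, T]
r2 m[φ5→X0] = [T, T, T]
r2 m[φ5→X15] = [T, T, T]
r2 m[φ6→X5] = [T, T, T]
r2 m[φ6→X8] = [T, T, T]
r2 m[φ7→X11] = [T, T, T]
r2 m[φ7→X1] = [T, T, T]
r2 m[X11→φ0] = [T, F, T]
r2 m[X11→φ1] = [T, T, T]
r2 m[X11→φ4] = [T, F, T]
r2 m[X11→φ7] = [T, F, T]
r2 m[X5→φ6] = [T, T, T]
r2 m[X0→φ4] = [T, T, T]
r2 m[X0→φ5] = [T, T, T]
r2 m[X15→φ5] = [T, T, T]
r2 m[X3→φ3] = [T, T, T]
r2 m[X8→φ1] = [T, T, F]
r2 m[X8→φ2] = [T, T, F]
r2 m[X8→φ6] = [T, T, F]
r2 m[X1→φ0] = [T, T, T]
r2 m[X1→φ7] = [T, T, T]
r2 m[X6→φ2] = [T, T, T]
r2 m[X6→φ3] = [T, F, T]
r3 m[φ0→X11] = [T, T, T]
r3 m[φ0→X1] = [T, T, T]
r3 m[φ1→X11] = [T, F, T]
r3 m[φ1→X8] = [T, T, F]
r3 m[φ2→X8] = [T, T, F]
r3 m[φ2→X6] = [T, F, T]
r3 m[φ3→X3] = [T, T, T]
r3 m[φ3→X6] = [T, T, T]
r3 m[φ4→X11] = [T, T, T]
r3 m[φ4→X0] = [T, T, T]
r3 m[φ5→X0] = [T, T, T]
r3 m[φ5→X15] = [T, T, T]
r3 m[φ6→X5] = [T, T, T]
r3 m[φ6→X8] = [T, T, T]
r3 m[φ7→X11] = [T, T, T]
r3 m[φ7→X1] = [T, T, T]
r3 m[X11→φ0] = [T, F, T]
r3 m[X11→φ1] = [T, T, T]
r3 m[X11→φ4] = [T, F, T]
r3 m[X11→φ7] = [T, F, T]
r3 m[X5→φ6] = [T, T, T]
r3 m[X0→φ4] = [T, T, T]
r3 m[X0→φ5] = [T, T, T]
r3 m[X15→φ5] = [T, T, T]
r3 m[X3→φ3] = [T, T, T]
r3 m[X8→φ1] = [T, T, F]
r3 m[X8→φ2] = [T, T, F]
r3 m[X8→φ6] = [T, T, F]
r3 m[X1→φ0] = [T, T, T]
r3 m[X1→φ7] = [T, T, T]
r3 m[X6→φ2] = [T, T, T]
r3 m[X6→φ3] = [T, F, T]
fixed point reached at round 3
messages reach a fixed point at round 3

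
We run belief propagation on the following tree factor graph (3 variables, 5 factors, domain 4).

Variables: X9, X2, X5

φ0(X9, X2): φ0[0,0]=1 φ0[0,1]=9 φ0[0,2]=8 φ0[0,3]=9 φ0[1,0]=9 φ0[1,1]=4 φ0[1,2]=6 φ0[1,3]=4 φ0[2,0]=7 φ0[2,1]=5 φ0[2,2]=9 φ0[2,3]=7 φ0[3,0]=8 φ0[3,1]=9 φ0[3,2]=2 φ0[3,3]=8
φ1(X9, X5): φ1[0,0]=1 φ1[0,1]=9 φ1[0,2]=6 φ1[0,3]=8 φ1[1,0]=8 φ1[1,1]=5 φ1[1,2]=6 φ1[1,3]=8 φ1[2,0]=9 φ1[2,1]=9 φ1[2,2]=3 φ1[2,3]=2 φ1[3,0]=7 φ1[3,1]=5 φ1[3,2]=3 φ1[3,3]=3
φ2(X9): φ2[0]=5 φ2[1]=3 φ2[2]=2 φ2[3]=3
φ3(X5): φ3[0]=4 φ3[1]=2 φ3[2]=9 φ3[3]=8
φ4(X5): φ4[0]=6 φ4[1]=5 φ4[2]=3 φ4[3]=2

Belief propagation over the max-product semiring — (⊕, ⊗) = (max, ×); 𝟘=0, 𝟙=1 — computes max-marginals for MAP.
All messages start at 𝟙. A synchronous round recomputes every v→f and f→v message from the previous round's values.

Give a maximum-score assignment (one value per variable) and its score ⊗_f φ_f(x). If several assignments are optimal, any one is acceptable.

assignment: (X9=0, X2=1, X5=2); score = 7290

init: all messages = 𝟙 over 4 values
r1 m[φ0→X9] = [9, 9, 9, 9]
r1 m[φ0→X2] = [9, 9, 9, 9]
r1 m[φ1→X9] = [9, 8, 9, 7]
r1 m[φ1→X5] = [9, 9, 6, 8]
r1 m[φ2→X9] = [5, 3, 2, 3]
r1 m[φ3→X5] = [4, 2, 9, 8]
r1 m[φ4→X5] = [6, 5, 3, 2]
r1 m[X9→φ0] = [1, 1, 1, 1]
r1 m[X9→φ1] = [1, 1, 1, 1]
r1 m[X9→φ2] = [1, 1, 1, 1]
r1 m[X2→φ0] = [1, 1, 1, 1]
r1 m[X5→φ1] = [1, 1, 1, 1]
r1 m[X5→φ3] = [1, 1, 1, 1]
r1 m[X5→φ4] = [1, 1, 1, 1]
r2 m[φ0→X9] = [9, 9, 9, 9]
r2 m[φ0→X2] = [9, 9, 9, 9]
r2 m[φ1→X9] = [9, 8, 9, 7]
r2 m[φ1→X5] = [9, 9, 6, 8]
r2 m[φ2→X9] = [5, 3, 2, 3]
r2 m[φ3→X5] = [4, 2, 9, 8]
r2 m[φ4→X5] = [6, 5, 3, 2]
r2 m[X9→φ0] = [45, 24, 18, 21]
r2 m[X9→φ1] = [45, 27, 18, 27]
r2 m[X9→φ2] = [81, 72, 81, 63]
r2 m[X2→φ0] = [1, 1, 1, 1]
r2 m[X5→φ1] = [24, 10, 27, 16]
r2 m[X5→φ3] = [54, 45, 18, 16]
r2 m[X5→φ4] = [36, 18, 54, 64]
r3 m[φ0→X9] = [9, 9, 9, 9]
r3 m[φ0→X2] = [216, 405, 360, 405]
r3 m[φ1→X9] = [162, 192, 216, 168]
r3 m[φ1→X5] = [216, 405, 270, 360]
r3 m[φ2→X9] = [5, 3, 2, 3]
r3 m[φ3→X5] = [4, 2, 9, 8]
r3 m[φ4→X5] = [6, 5, 3, 2]
r3 m[X9→φ0] = [45, 24, 18, 21]
r3 m[X9→φ1] = [45, 27, 18, 27]
r3 m[X9→φ2] = [81, 72, 81, 63]
r3 m[X2→φ0] = [1, 1, 1, 1]
r3 m[X5→φ1] = [24, 10, 27, 16]
r3 m[X5→φ3] = [54, 45, 18, 16]
r3 m[X5→φ4] = [36, 18, 54, 64]
r4 m[φ0→X9] = [9, 9, 9, 9]
r4 m[φ0→X2] = [216, 405, 360, 405]
r4 m[φ1→X9] = [162, 192, 216, 168]
r4 m[φ1→X5] = [216, 405, 270, 360]
r4 m[φ2→X9] = [5, 3, 2, 3]
r4 m[φ3→X5] = [4, 2, 9, 8]
r4 m[φ4→X5] = [6, 5, 3, 2]
r4 m[X9→φ0] = [810, 576, 432, 504]
r4 m[X9→φ1] = [45, 27, 18, 27]
r4 m[X9→φ2] = [1458, 1728, 1944, 1512]
r4 m[X2→φ0] = [1, 1, 1, 1]
r4 m[X5→φ1] = [24, 10, 27, 16]
r4 m[X5→φ3] = [1296, 2025, 810, 720]
r4 m[X5→φ4] = [864, 810, 2430, 2880]
r5 m[φ0→X9] = [9, 9, 9, 9]
r5 m[φ0→X2] = [5184, 7290, 6480, 7290]
r5 m[φ1→X9] = [162, 192, 216, 168]
r5 m[φ1→X5] = [216, 405, 270, 360]
r5 m[φ2→X9] = [5, 3, 2, 3]
r5 m[φ3→X5] = [4, 2, 9, 8]
r5 m[φ4→X5] = [6, 5, 3, 2]
r5 m[X9→φ0] = [810, 576, 432, 504]
r5 m[X9→φ1] = [45, 27, 18, 27]
r5 m[X9→φ2] = [1458, 1728, 1944, 1512]
r5 m[X2→φ0] = [1, 1, 1, 1]
r5 m[X5→φ1] = [24, 10, 27, 16]
r5 m[X5→φ3] = [1296, 2025, 810, 720]
r5 m[X5→φ4] = [864, 810, 2430, 2880]
r6 m[φ0→X9] = [9, 9, 9, 9]
r6 m[φ0→X2] = [5184, 7290, 6480, 7290]
r6 m[φ1→X9] = [162, 192, 216, 168]
r6 m[φ1→X5] = [216, 405, 270, 360]
r6 m[φ2→X9] = [5, 3, 2, 3]
r6 m[φ3→X5] = [4, 2, 9, 8]
r6 m[φ4→X5] = [6, 5, 3, 2]
r6 m[X9→φ0] = [810, 576, 432, 504]
r6 m[X9→φ1] = [45, 27, 18, 27]
r6 m[X9→φ2] = [1458, 1728, 1944, 1512]
r6 m[X2→φ0] = [1, 1, 1, 1]
r6 m[X5→φ1] = [24, 10, 27, 16]
r6 m[X5→φ3] = [1296, 2025, 810, 720]
r6 m[X5→φ4] = [864, 810, 2430, 2880]
fixed point reached at round 6
traceback from X9: (X9=0, X2=1, X5=2), score=7290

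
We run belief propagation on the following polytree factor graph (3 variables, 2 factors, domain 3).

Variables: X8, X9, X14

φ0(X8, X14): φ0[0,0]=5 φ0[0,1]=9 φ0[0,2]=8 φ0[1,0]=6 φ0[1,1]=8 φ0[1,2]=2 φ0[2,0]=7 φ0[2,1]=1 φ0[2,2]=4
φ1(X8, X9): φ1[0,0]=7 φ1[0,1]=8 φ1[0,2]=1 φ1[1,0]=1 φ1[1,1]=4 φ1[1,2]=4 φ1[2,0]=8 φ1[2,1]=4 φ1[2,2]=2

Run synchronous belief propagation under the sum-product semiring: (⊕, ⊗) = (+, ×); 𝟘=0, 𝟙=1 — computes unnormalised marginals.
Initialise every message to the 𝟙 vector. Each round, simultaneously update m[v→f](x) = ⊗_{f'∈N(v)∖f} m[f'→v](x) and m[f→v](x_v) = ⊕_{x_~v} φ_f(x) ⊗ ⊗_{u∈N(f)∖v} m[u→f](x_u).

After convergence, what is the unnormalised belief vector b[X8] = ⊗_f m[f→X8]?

b[X8] = [352, 144, 168]

init: all messages = 𝟙 over 3 values
r1 m[φ0→X8] = [22, 16, 12]
r1 m[φ0→X14] = [18, 18, 14]
r1 m[φ1→X8] = [16, 9, 14]
r1 m[φ1→X9] = [16, 16, 7]
r1 m[X8→φ0] = [1, 1, 1]
r1 m[X8→φ1] = [1, 1, 1]
r1 m[X9→φ1] = [1, 1, 1]
r1 m[X14→φ0] = [1, 1, 1]
r2 m[φ0→X8] = [22, 16, 12]
r2 m[φ0→X14] = [18, 18, 14]
r2 m[φ1→X8] = [16, 9, 14]
r2 m[φ1→X9] = [16, 16, 7]
r2 m[X8→φ0] = [16, 9, 14]
r2 m[X8→φ1] = [22, 16, 12]
r2 m[X9→φ1] = [1, 1, 1]
r2 m[X14→φ0] = [1, 1, 1]
r3 m[φ0→X8] = [22, 16, 12]
r3 m[φ0→X14] = [232, 230, 202]
r3 m[φ1→X8] = [16, 9, 14]
r3 m[φ1→X9] = [266, 288, 110]
r3 m[X8→φ0] = [16, 9, 14]
r3 m[X8→φ1] = [22, 16, 12]
r3 m[X9→φ1] = [1, 1, 1]
r3 m[X14→φ0] = [1, 1, 1]
r4 m[φ0→X8] = [22, 16, 12]
r4 m[φ0→X14] = [232, 230, 202]
r4 m[φ1→X8] = [16, 9, 14]
r4 m[φ1→X9] = [266, 288, 110]
r4 m[X8→φ0] = [16, 9, 14]
r4 m[X8→φ1] = [22, 16, 12]
r4 m[X9→φ1] = [1, 1, 1]
r4 m[X14→φ0] = [1, 1, 1]
fixed point reached at round 4
b[X8] = ⊗ incoming = [352, 144, 168]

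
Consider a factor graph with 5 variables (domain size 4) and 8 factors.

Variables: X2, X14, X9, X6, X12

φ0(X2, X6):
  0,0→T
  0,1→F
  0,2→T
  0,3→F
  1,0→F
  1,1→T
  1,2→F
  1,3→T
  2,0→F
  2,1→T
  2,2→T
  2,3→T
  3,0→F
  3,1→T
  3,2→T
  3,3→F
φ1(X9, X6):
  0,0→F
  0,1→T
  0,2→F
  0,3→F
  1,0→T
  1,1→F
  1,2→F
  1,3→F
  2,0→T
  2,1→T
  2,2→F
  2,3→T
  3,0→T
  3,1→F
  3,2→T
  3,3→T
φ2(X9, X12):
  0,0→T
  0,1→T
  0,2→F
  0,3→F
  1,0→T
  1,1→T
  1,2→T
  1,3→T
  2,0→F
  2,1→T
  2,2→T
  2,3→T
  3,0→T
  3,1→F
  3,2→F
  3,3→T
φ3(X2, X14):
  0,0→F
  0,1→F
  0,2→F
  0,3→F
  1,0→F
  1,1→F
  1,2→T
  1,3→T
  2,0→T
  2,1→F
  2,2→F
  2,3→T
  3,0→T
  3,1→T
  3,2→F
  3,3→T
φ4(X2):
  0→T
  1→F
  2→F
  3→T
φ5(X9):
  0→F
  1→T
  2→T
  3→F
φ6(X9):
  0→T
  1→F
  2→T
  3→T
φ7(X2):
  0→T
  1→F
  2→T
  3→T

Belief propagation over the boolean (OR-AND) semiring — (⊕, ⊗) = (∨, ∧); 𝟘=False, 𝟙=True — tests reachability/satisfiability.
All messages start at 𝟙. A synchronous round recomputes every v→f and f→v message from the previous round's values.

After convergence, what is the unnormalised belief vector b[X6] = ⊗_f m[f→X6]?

b[X6] = [F, T, F, F]

init: all messages = 𝟙 over 4 values
r1 m[φ0→X2] = [T, T, T, T]
r1 m[φ0→X6] = [T, T, T, T]
r1 m[φ1→X9] = [T, T, T, T]
r1 m[φ1→X6] = [T, T, T, T]
r1 m[φ2→X9] = [T, T, T, T]
r1 m[φ2→X12] = [T, T, T, T]
r1 m[φ3→X2] = [F, T, T, T]
r1 m[φ3→X14] = [T, T, T, T]
r1 m[φ4→X2] = [T, F, F, T]
r1 m[φ5→X9] = [F, T, T, F]
r1 m[φ6→X9] = [T, F, T, T]
r1 m[φ7→X2] = [T, F, T, T]
r1 m[X2→φ0] = [T, T, T, T]
r1 m[X2→φ3] = [T, T, T, T]
r1 m[X2→φ4] = [T, T, T, T]
r1 m[X2→φ7] = [T, T, T, T]
r1 m[X14→φ3] = [T, T, T, T]
r1 m[X9→φ1] = [T, T, T, T]
r1 m[X9→φ2] = [T, T, T, T]
r1 m[X9→φ5] = [T, T, T, T]
r1 m[X9→φ6] = [T, T, T, T]
r1 m[X6→φ0] = [T, T, T, T]
r1 m[X6→φ1] = [T, T, T, T]
r1 m[X12→φ2] = [T, T, T, T]
r2 m[φ0→X2] = [T, T, T, T]
r2 m[φ0→X6] = [T, T, T, T]
r2 m[φ1→X9] = [T, T, T, T]
r2 m[φ1→X6] = [T, T, T, T]
r2 m[φ2→X9] = [T, T, T, T]
r2 m[φ2→X12] = [T, T, T, T]
r2 m[φ3→X2] = [F, T, T, T]
r2 m[φ3→X14] = [T, T, T, T]
r2 m[φ4→X2] = [T, F, F, T]
r2 m[φ5→X9] = [F, T, T, F]
r2 m[φ6→X9] = [T, F, T, T]
r2 m[φ7→X2] = [T, F, T, T]
r2 m[X2→φ0] = [F, F, F, T]
r2 m[X2→φ3] = [T, F, F, T]
r2 m[X2→φ4] = [F, F, T, T]
r2 m[X2→φ7] = [F, F, F, T]
r2 m[X14→φ3] = [T, T, T, T]
r2 m[X9→φ1] = [F, F, T, F]
r2 m[X9→φ2] = [F, F, T, F]
r2 m[X9→φ5] = [T, F, T, T]
r2 m[X9→φ6] = [F, T, T, F]
r2 m[X6→φ0] = [T, T, T, T]
r2 m[X6→φ1] = [T, T, T, T]
r2 m[X12→φ2] = [T, T, T, T]
r3 m[φ0→X2] = [T, T, T, T]
r3 m[φ0→X6] = [F, T, T, F]
r3 m[φ1→X9] = [T, T, T, T]
r3 m[φ1→X6] = [T, T, F, T]
r3 m[φ2→X9] = [T, T, T, T]
r3 m[φ2→X12] = [F, T, T, T]
r3 m[φ3→X2] = [F, T, T, T]
r3 m[φ3→X14] = [T, T, F, T]
r3 m[φ4→X2] = [T, F, F, T]
r3 m[φ5→X9] = [F, T, T, F]
r3 m[φ6→X9] = [T, F, T, T]
r3 m[φ7→X2] = [T, F, T, T]
r3 m[X2→φ0] = [F, F, F, T]
r3 m[X2→φ3] = [T, F, F, T]
r3 m[X2→φ4] = [F, F, T, T]
r3 m[X2→φ7] = [F, F, F, T]
r3 m[X14→φ3] = [T, T, T, T]
r3 m[X9→φ1] = [F, F, T, F]
r3 m[X9→φ2] = [F, F, T, F]
r3 m[X9→φ5] = [T, F, T, T]
r3 m[X9→φ6] = [F, T, T, F]
r3 m[X6→φ0] = [T, T, T, T]
r3 m[X6→φ1] = [T, T, T, T]
r3 m[X12→φ2] = [T, T, T, T]
r4 m[φ0→X2] = [T, T, T, T]
r4 m[φ0→X6] = [F, T, T, F]
r4 m[φ1→X9] = [T, T, T, T]
r4 m[φ1→X6] = [T, T, F, T]
r4 m[φ2→X9] = [T, T, T, T]
r4 m[φ2→X12] = [F, T, T, T]
r4 m[φ3→X2] = [F, T, T, T]
r4 m[φ3→X14] = [T, T, F, T]
r4 m[φ4→X2] = [T, F, F, T]
r4 m[φ5→X9] = [F, T, T, F]
r4 m[φ6→X9] = [T, F, T, T]
r4 m[φ7→X2] = [T, F, T, T]
r4 m[X2→φ0] = [F, F, F, T]
r4 m[X2→φ3] = [T, F, F, T]
r4 m[X2→φ4] = [F, F, T, T]
r4 m[X2→φ7] = [F, F, F, T]
r4 m[X14→φ3] = [T, T, T, T]
r4 m[X9→φ1] = [F, F, T, F]
r4 m[X9→φ2] = [F, F, T, F]
r4 m[X9→φ5] = [T, F, T, T]
r4 m[X9→φ6] = [F, T, T, F]
r4 m[X6→φ0] = [T, T, F, T]
r4 m[X6→φ1] = [F, T, T, F]
r4 m[X12→φ2] = [T, T, T, T]
r5 m[φ0→X2] = [T, T, T, T]
r5 m[φ0→X6] = [F, T, T, F]
r5 m[φ1→X9] = [T, F, T, T]
r5 m[φ1→X6] = [T, T, F, T]
r5 m[φ2→X9] = [T, T, T, T]
r5 m[φ2→X12] = [F, T, T, T]
r5 m[φ3→X2] = [F, T, T, T]
r5 m[φ3→X14] = [T, T, F, T]
r5 m[φ4→X2] = [T, F, F, T]
r5 m[φ5→X9] = [F, T, T, F]
r5 m[φ6→X9] = [T, F, T, T]
r5 m[φ7→X2] = [T, F, T, T]
r5 m[X2→φ0] = [F, F, F, T]
r5 m[X2→φ3] = [T, F, F, T]
r5 m[X2→φ4] = [F, F, T, T]
r5 m[X2→φ7] = [F, F, F, T]
r5 m[X14→φ3] = [T, T, T, T]
r5 m[X9→φ1] = [F, F, T, F]
r5 m[X9→φ2] = [F, F, T, F]
r5 m[X9→φ5] = [T, F, T, T]
r5 m[X9→φ6] = [F, T, T, F]
r5 m[X6→φ0] = [T, T, F, T]
r5 m[X6→φ1] = [F, T, T, F]
r5 m[X12→φ2] = [T, T, T, T]
r6 m[φ0→X2] = [T, T, T, T]
r6 m[φ0→X6] = [F, T, T, F]
r6 m[φ1→X9] = [T, F, T, T]
r6 m[φ1→X6] = [T, T, F, T]
r6 m[φ2→X9] = [T, T, T, T]
r6 m[φ2→X12] = [F, T, T, T]
r6 m[φ3→X2] = [F, T, T, T]
r6 m[φ3→X14] = [T, T, F, T]
r6 m[φ4→X2] = [T, F, F, T]
r6 m[φ5→X9] = [F, T, T, F]
r6 m[φ6→X9] = [T, F, T, T]
r6 m[φ7→X2] = [T, F, T, T]
r6 m[X2→φ0] = [F, F, F, T]
r6 m[X2→φ3] = [T, F, F, T]
r6 m[X2→φ4] = [F, F, T, T]
r6 m[X2→φ7] = [F, F, F, T]
r6 m[X14→φ3] = [T, T, T, T]
r6 m[X9→φ1] = [F, F, T, F]
r6 m[X9→φ2] = [F, F, T, F]
r6 m[X9→φ5] = [T, F, T, T]
r6 m[X9→φ6] = [F, F, T, F]
r6 m[X6→φ0] = [T, T, F, T]
r6 m[X6→φ1] = [F, T, T, F]
r6 m[X12→φ2] = [T, T, T, T]
r7 m[φ0→X2] = [T, T, T, T]
r7 m[φ0→X6] = [F, T, T, F]
r7 m[φ1→X9] = [T, F, T, T]
r7 m[φ1→X6] = [T, T, F, T]
r7 m[φ2→X9] = [T, T, T, T]
r7 m[φ2→X12] = [F, T, T, T]
r7 m[φ3→X2] = [F, T, T, T]
r7 m[φ3→X14] = [T, T, F, T]
r7 m[φ4→X2] = [T, F, F, T]
r7 m[φ5→X9] = [F, T, T, F]
r7 m[φ6→X9] = [T, F, T, T]
r7 m[φ7→X2] = [T, F, T, T]
r7 m[X2→φ0] = [F, F, F, T]
r7 m[X2→φ3] = [T, F, F, T]
r7 m[X2→φ4] = [F, F, T, T]
r7 m[X2→φ7] = [F, F, F, T]
r7 m[X14→φ3] = [T, T, T, T]
r7 m[X9→φ1] = [F, F, T, F]
r7 m[X9→φ2] = [F, F, T, F]
r7 m[X9→φ5] = [T, F, T, T]
r7 m[X9→φ6] = [F, F, T, F]
r7 m[X6→φ0] = [T, T, F, T]
r7 m[X6→φ1] = [F, T, T, F]
r7 m[X12→φ2] = [T, T, T, T]
fixed point reached at round 7
b[X6] = ⊗ incoming = [F, T, F, F]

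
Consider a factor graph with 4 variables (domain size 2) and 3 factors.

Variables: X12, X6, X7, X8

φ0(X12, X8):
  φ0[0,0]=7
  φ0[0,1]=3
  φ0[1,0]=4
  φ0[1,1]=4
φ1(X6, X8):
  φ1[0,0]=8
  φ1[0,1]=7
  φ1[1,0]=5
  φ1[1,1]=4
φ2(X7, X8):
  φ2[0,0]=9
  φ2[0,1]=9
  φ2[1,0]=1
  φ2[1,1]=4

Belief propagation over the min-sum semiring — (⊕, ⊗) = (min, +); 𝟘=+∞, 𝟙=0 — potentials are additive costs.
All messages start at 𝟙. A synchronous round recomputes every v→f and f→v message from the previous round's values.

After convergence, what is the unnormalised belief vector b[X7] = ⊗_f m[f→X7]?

b[X7] = [16, 10]

init: all messages = 𝟙 over 2 values
r1 m[φ0→X12] = [3, 4]
r1 m[φ0→X8] = [4, 3]
r1 m[φ1→X6] = [7, 4]
r1 m[φ1→X8] = [5, 4]
r1 m[φ2→X7] = [9, 1]
r1 m[φ2→X8] = [1, 4]
r1 m[X12→φ0] = [0, 0]
r1 m[X6→φ1] = [0, 0]
r1 m[X7→φ2] = [0, 0]
r1 m[X8→φ0] = [0, 0]
r1 m[X8→φ1] = [0, 0]
r1 m[X8→φ2] = [0, 0]
r2 m[φ0→X12] = [3, 4]
r2 m[φ0→X8] = [4, 3]
r2 m[φ1→X6] = [7, 4]
r2 m[φ1→X8] = [5, 4]
r2 m[φ2→X7] = [9, 1]
r2 m[φ2→X8] = [1, 4]
r2 m[X12→φ0] = [0, 0]
r2 m[X6→φ1] = [0, 0]
r2 m[X7→φ2] = [0, 0]
r2 m[X8→φ0] = [6, 8]
r2 m[X8→φ1] = [5, 7]
r2 m[X8→φ2] = [9, 7]
r3 m[φ0→X12] = [11, 10]
r3 m[φ0→X8] = [4, 3]
r3 m[φ1→X6] = [13, 10]
r3 m[φ1→X8] = [5, 4]
r3 m[φ2→X7] = [16, 10]
r3 m[φ2→X8] = [1, 4]
r3 m[X12→φ0] = [0, 0]
r3 m[X6→φ1] = [0, 0]
r3 m[X7→φ2] = [0, 0]
r3 m[X8→φ0] = [6, 8]
r3 m[X8→φ1] = [5, 7]
r3 m[X8→φ2] = [9, 7]
r4 m[φ0→X12] = [11, 10]
r4 m[φ0→X8] = [4, 3]
r4 m[φ1→X6] = [13, 10]
r4 m[φ1→X8] = [5, 4]
r4 m[φ2→X7] = [16, 10]
r4 m[φ2→X8] = [1, 4]
r4 m[X12→φ0] = [0, 0]
r4 m[X6→φ1] = [0, 0]
r4 m[X7→φ2] = [0, 0]
r4 m[X8→φ0] = [6, 8]
r4 m[X8→φ1] = [5, 7]
r4 m[X8→φ2] = [9, 7]
fixed point reached at round 4
b[X7] = ⊗ incoming = [16, 10]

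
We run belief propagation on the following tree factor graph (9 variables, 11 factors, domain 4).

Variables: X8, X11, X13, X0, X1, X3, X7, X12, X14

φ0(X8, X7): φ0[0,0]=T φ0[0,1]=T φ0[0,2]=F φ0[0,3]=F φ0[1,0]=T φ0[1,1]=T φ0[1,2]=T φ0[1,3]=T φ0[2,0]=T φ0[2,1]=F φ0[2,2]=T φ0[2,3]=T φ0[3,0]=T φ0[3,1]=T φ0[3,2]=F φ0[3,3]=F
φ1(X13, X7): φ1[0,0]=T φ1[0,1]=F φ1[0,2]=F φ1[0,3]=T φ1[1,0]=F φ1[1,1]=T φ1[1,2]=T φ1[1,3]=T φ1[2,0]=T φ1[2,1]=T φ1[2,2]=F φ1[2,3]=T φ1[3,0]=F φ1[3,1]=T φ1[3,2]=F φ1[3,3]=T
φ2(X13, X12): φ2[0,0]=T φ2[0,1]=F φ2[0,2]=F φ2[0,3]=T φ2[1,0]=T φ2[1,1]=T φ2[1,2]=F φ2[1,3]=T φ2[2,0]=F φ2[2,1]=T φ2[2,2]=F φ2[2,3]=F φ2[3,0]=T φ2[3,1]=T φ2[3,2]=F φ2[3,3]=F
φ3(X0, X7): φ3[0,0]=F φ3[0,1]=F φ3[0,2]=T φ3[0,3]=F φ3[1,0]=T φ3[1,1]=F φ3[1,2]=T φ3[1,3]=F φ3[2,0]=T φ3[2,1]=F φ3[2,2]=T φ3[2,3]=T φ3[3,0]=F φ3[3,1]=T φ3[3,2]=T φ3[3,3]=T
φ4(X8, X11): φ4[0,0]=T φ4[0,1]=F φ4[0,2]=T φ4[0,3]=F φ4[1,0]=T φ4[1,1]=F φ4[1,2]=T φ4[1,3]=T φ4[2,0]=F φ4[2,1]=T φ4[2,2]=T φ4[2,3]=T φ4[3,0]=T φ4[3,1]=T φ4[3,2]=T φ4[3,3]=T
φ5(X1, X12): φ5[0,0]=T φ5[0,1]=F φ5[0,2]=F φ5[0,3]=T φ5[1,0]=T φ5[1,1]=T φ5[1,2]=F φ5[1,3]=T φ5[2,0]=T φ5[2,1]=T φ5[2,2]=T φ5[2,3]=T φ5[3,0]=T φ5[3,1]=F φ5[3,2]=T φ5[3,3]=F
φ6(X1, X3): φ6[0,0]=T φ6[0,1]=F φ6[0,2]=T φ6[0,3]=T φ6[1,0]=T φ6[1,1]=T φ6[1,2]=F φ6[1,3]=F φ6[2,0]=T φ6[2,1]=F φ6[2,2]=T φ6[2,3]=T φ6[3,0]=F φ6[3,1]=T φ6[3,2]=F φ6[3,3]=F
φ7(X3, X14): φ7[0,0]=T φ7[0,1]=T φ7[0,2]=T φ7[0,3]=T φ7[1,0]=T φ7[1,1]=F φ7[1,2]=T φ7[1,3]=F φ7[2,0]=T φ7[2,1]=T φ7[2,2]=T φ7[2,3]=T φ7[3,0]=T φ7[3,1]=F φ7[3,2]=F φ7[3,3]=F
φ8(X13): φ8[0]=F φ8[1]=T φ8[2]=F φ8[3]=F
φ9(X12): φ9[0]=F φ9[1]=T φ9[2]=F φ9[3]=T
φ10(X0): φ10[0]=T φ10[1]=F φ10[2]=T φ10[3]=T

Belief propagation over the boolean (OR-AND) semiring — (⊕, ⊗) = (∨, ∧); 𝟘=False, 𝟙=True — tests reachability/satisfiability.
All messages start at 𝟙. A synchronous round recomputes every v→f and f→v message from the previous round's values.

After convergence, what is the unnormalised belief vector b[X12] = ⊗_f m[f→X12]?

b[X12] = [F, T, F, T]

init: all messages = 𝟙 over 4 values
r1 m[φ0→X8] = [T, T, T, T]
r1 m[φ0→X7] = [T, T, T, T]
r1 m[φ1→X13] = [T, T, T, T]
r1 m[φ1→X7] = [T, T, T, T]
r1 m[φ2→X13] = [T, T, T, T]
r1 m[φ2→X12] = [T, T, F, T]
r1 m[φ3→X0] = [T, T, T, T]
r1 m[φ3→X7] = [T, T, T, T]
r1 m[φ4→X8] = [T, T, T, T]
r1 m[φ4→X11] = [T, T, T, T]
r1 m[φ5→X1] = [T, T, T, T]
r1 m[φ5→X12] = [T, T, T, T]
r1 m[φ6→X1] = [T, T, T, T]
r1 m[φ6→X3] = [T, T, T, T]
r1 m[φ7→X3] = [T, T, T, T]
r1 m[φ7→X14] = [T, T, T, T]
r1 m[φ8→X13] = [F, T, F, F]
r1 m[φ9→X12] = [F, T, F, T]
r1 m[φ10→X0] = [T, F, T, T]
r1 m[X8→φ0] = [T, T, T, T]
r1 m[X8→φ4] = [T, T, T, T]
r1 m[X11→φ4] = [T, T, T, T]
r1 m[X13→φ1] = [T, T, T, T]
r1 m[X13→φ2] = [T, T, T, T]
r1 m[X13→φ8] = [T, T, T, T]
r1 m[X0→φ3] = [T, T, T, T]
r1 m[X0→φ10] = [T, T, T, T]
r1 m[X1→φ5] = [T, T, T, T]
r1 m[X1→φ6] = [T, T, T, T]
r1 m[X3→φ6] = [T, T, T, T]
r1 m[X3→φ7] = [T, T, T, T]
r1 m[X7→φ0] = [T, T, T, T]
r1 m[X7→φ1] = [T, T, T, T]
r1 m[X7→φ3] = [T, T, T, T]
r1 m[X12→φ2] = [T, T, T, T]
r1 m[X12→φ5] = [T, T, T, T]
r1 m[X12→φ9] = [T, T, T, T]
r1 m[X14→φ7] = [T, T, T, T]
r2 m[φ0→X8] = [T, T, T, T]
r2 m[φ0→X7] = [T, T, T, T]
r2 m[φ1→X13] = [T, T, T, T]
r2 m[φ1→X7] = [T, T, T, T]
r2 m[φ2→X13] = [T, T, T, T]
r2 m[φ2→X12] = [T, T, F, T]
r2 m[φ3→X0] = [T, T, T, T]
r2 m[φ3→X7] = [T, T, T, T]
r2 m[φ4→X8] = [T, T, T, T]
r2 m[φ4→X11] = [T, T, T, T]
r2 m[φ5→X1] = [T, T, T, T]
r2 m[φ5→X12] = [T, T, T, T]
r2 m[φ6→X1] = [T, T, T, T]
r2 m[φ6→X3] = [T, T, T, T]
r2 m[φ7→X3] = [T, T, T, T]
r2 m[φ7→X14] = [T, T, T, T]
r2 m[φ8→X13] = [F, T, F, F]
r2 m[φ9→X12] = [F, T, F, T]
r2 m[φ10→X0] = [T, F, T, T]
r2 m[X8→φ0] = [T, T, T, T]
r2 m[X8→φ4] = [T, T, T, T]
r2 m[X11→φ4] = [T, T, T, T]
r2 m[X13→φ1] = [F, T, F, F]
r2 m[X13→φ2] = [F, T, F, F]
r2 m[X13→φ8] = [T, T, T, T]
r2 m[X0→φ3] = [T, F, T, T]
r2 m[X0→φ10] = [T, T, T, T]
r2 m[X1→φ5] = [T, T, T, T]
r2 m[X1→φ6] = [T, T, T, T]
r2 m[X3→φ6] = [T, T, T, T]
r2 m[X3→φ7] = [T, T, T, T]
r2 m[X7→φ0] = [T, T, T, T]
r2 m[X7→φ1] = [T, T, T, T]
r2 m[X7→φ3] = [T, T, T, T]
r2 m[X12→φ2] = [F, T, F, T]
r2 m[X12→φ5] = [F, T, F, T]
r2 m[X12→φ9] = [T, T, F, T]
r2 m[X14→φ7] = [T, T, T, T]
r3 m[φ0→X8] = [T, T, T, T]
r3 m[φ0→X7] = [T, T, T, T]
r3 m[φ1→X13] = [T, T, T, T]
r3 m[φ1→X7] = [F, T, T, T]
r3 m[φ2→X13] = [T, T, T, T]
r3 m[φ2→X12] = [T, T, F, T]
r3 m[φ3→X0] = [T, T, T, T]
r3 m[φ3→X7] = [T, T, T, T]
r3 m[φ4→X8] = [T, T, T, T]
r3 m[φ4→X11] = [T, T, T, T]
r3 m[φ5→X1] = [T, T, T, F]
r3 m[φ5→X12] = [T, T, T, T]
r3 m[φ6→X1] = [T, T, T, T]
r3 m[φ6→X3] = [T, T, T, T]
r3 m[φ7→X3] = [T, T, T, T]
r3 m[φ7→X14] = [T, T, T, T]
r3 m[φ8→X13] = [F, T, F, F]
r3 m[φ9→X12] = [F, T, F, T]
r3 m[φ10→X0] = [T, F, T, T]
r3 m[X8→φ0] = [T, T, T, T]
r3 m[X8→φ4] = [T, T, T, T]
r3 m[X11→φ4] = [T, T, T, T]
r3 m[X13→φ1] = [F, T, F, F]
r3 m[X13→φ2] = [F, T, F, F]
r3 m[X13→φ8] = [T, T, T, T]
r3 m[X0→φ3] = [T, F, T, T]
r3 m[X0→φ10] = [T, T, T, T]
r3 m[X1→φ5] = [T, T, T, T]
r3 m[X1→φ6] = [T, T, T, T]
r3 m[X3→φ6] = [T, T, T, T]
r3 m[X3→φ7] = [T, T, T, T]
r3 m[X7→φ0] = [T, T, T, T]
r3 m[X7→φ1] = [T, T, T, T]
r3 m[X7→φ3] = [T, T, T, T]
r3 m[X12→φ2] = [F, T, F, T]
r3 m[X12→φ5] = [F, T, F, T]
r3 m[X12→φ9] = [T, T, F, T]
r3 m[X14→φ7] = [T, T, T, T]
r4 m[φ0→X8] = [T, T, T, T]
r4 m[φ0→X7] = [T, T, T, T]
r4 m[φ1→X13] = [T, T, T, T]
r4 m[φ1→X7] = [F, T, T, T]
r4 m[φ2→X13] = [T, T, T, T]
r4 m[φ2→X12] = [T, T, F, T]
r4 m[φ3→X0] = [T, T, T, T]
r4 m[φ3→X7] = [T, T, T, T]
r4 m[φ4→X8] = [T, T, T, T]
r4 m[φ4→X11] = [T, T, T, T]
r4 m[φ5→X1] = [T, T, T, F]
r4 m[φ5→X12] = [T, T, T, T]
r4 m[φ6→X1] = [T, T, T, T]
r4 m[φ6→X3] = [T, T, T, T]
r4 m[φ7→X3] = [T, T, T, T]
r4 m[φ7→X14] = [T, T, T, T]
r4 m[φ8→X13] = [F, T, F, F]
r4 m[φ9→X12] = [F, T, F, T]
r4 m[φ10→X0] = [T, F, T, T]
r4 m[X8→φ0] = [T, T, T, T]
r4 m[X8→φ4] = [T, T, T, T]
r4 m[X11→φ4] = [T, T, T, T]
r4 m[X13→φ1] = [F, T, F, F]
r4 m[X13→φ2] = [F, T, F, F]
r4 m[X13→φ8] = [T, T, T, T]
r4 m[X0→φ3] = [T, F, T, T]
r4 m[X0→φ10] = [T, T, T, T]
r4 m[X1→φ5] = [T, T, T, T]
r4 m[X1→φ6] = [T, T, T, F]
r4 m[X3→φ6] = [T, T, T, T]
r4 m[X3→φ7] = [T, T, T, T]
r4 m[X7→φ0] = [F, T, T, T]
r4 m[X7→φ1] = [T, T, T, T]
r4 m[X7→φ3] = [F, T, T, T]
r4 m[X12→φ2] = [F, T, F, T]
r4 m[X12→φ5] = [F, T, F, T]
r4 m[X12→φ9] = [T, T, F, T]
r4 m[X14→φ7] = [T, T, T, T]
r5 m[φ0→X8] = [T, T, T, T]
r5 m[φ0→X7] = [T, T, T, T]
r5 m[φ1→X13] = [T, T, T, T]
r5 m[φ1→X7] = [F, T, T, T]
r5 m[φ2→X13] = [T, T, T, T]
r5 m[φ2→X12] = [T, T, F, T]
r5 m[φ3→X0] = [T, T, T, T]
r5 m[φ3→X7] = [T, T, T, T]
r5 m[φ4→X8] = [T, T, T, T]
r5 m[φ4→X11] = [T, T, T, T]
r5 m[φ5→X1] = [T, T, T, F]
r5 m[φ5→X12] = [T, T, T, T]
r5 m[φ6→X1] = [T, T, T, T]
r5 m[φ6→X3] = [T, T, T, T]
r5 m[φ7→X3] = [T, T, T, T]
r5 m[φ7→X14] = [T, T, T, T]
r5 m[φ8→X13] = [F, T, F, F]
r5 m[φ9→X12] = [F, T, F, T]
r5 m[φ10→X0] = [T, F, T, T]
r5 m[X8→φ0] = [T, T, T, T]
r5 m[X8→φ4] = [T, T, T, T]
r5 m[X11→φ4] = [T, T, T, T]
r5 m[X13→φ1] = [F, T, F, F]
r5 m[X13→φ2] = [F, T, F, F]
r5 m[X13→φ8] = [T, T, T, T]
r5 m[X0→φ3] = [T, F, T, T]
r5 m[X0→φ10] = [T, T, T, T]
r5 m[X1→φ5] = [T, T, T, T]
r5 m[X1→φ6] = [T, T, T, F]
r5 m[X3→φ6] = [T, T, T, T]
r5 m[X3→φ7] = [T, T, T, T]
r5 m[X7→φ0] = [F, T, T, T]
r5 m[X7→φ1] = [T, T, T, T]
r5 m[X7→φ3] = [F, T, T, T]
r5 m[X12→φ2] = [F, T, F, T]
r5 m[X12→φ5] = [F, T, F, T]
r5 m[X12→φ9] = [T, T, F, T]
r5 m[X14→φ7] = [T, T, T, T]
fixed point reached at round 5
b[X12] = ⊗ incoming = [F, T, F, T]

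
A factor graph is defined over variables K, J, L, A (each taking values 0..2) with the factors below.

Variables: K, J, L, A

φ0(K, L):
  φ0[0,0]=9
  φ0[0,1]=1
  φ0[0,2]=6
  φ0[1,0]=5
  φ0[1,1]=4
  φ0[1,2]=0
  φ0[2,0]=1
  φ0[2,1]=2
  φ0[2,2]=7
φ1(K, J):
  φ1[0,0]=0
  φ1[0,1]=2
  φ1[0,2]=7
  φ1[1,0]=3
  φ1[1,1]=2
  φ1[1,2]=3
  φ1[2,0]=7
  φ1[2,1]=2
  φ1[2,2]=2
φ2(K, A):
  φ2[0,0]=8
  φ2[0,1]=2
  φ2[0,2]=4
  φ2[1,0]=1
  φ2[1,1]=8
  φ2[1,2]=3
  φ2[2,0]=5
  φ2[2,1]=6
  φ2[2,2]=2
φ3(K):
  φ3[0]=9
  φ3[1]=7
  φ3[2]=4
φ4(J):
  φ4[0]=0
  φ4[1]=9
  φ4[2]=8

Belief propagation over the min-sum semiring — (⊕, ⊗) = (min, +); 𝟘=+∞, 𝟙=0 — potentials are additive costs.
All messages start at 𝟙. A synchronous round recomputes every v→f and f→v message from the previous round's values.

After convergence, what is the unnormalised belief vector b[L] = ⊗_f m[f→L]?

init: all messages = 𝟙 over 3 values
r1 m[φ0→K] = [1, 0, 1]
r1 m[φ0→L] = [1, 1, 0]
r1 m[φ1→K] = [0, 2, 2]
r1 m[φ1→J] = [0, 2, 2]
r1 m[φ2→K] = [2, 1, 2]
r1 m[φ2→A] = [1, 2, 2]
r1 m[φ3→K] = [9, 7, 4]
r1 m[φ4→J] = [0, 9, 8]
r1 m[K→φ0] = [0, 0, 0]
r1 m[K→φ1] = [0, 0, 0]
r1 m[K→φ2] = [0, 0, 0]
r1 m[K→φ3] = [0, 0, 0]
r1 m[J→φ1] = [0, 0, 0]
r1 m[J→φ4] = [0, 0, 0]
r1 m[L→φ0] = [0, 0, 0]
r1 m[A→φ2] = [0, 0, 0]
r2 m[φ0→K] = [1, 0, 1]
r2 m[φ0→L] = [1, 1, 0]
r2 m[φ1→K] = [0, 2, 2]
r2 m[φ1→J] = [0, 2, 2]
r2 m[φ2→K] = [2, 1, 2]
r2 m[φ2→A] = [1, 2, 2]
r2 m[φ3→K] = [9, 7, 4]
r2 m[φ4→J] = [0, 9, 8]
r2 m[K→φ0] = [11, 10, 8]
r2 m[K→φ1] = [12, 8, 7]
r2 m[K→φ2] = [10, 9, 7]
r2 m[K→φ3] = [3, 3, 5]
r2 m[J→φ1] = [0, 9, 8]
r2 m[J→φ4] = [0, 2, 2]
r2 m[L→φ0] = [0, 0, 0]
r2 m[A→φ2] = [0, 0, 0]
r3 m[φ0→K] = [1, 0, 1]
r3 m[φ0→L] = [9, 10, 10]
r3 m[φ1→K] = [0, 3, 7]
r3 m[φ1→J] = [11, 9, 9]
r3 m[φ2→K] = [2, 1, 2]
r3 m[φ2→A] = [10, 12, 9]
r3 m[φ3→K] = [9, 7, 4]
r3 m[φ4→J] = [0, 9, 8]
r3 m[K→φ0] = [11, 10, 8]
r3 m[K→φ1] = [12, 8, 7]
r3 m[K→φ2] = [10, 9, 7]
r3 m[K→φ3] = [3, 3, 5]
r3 m[J→φ1] = [0, 9, 8]
r3 m[J→φ4] = [0, 2, 2]
r3 m[L→φ0] = [0, 0, 0]
r3 m[A→φ2] = [0, 0, 0]
r4 m[φ0→K] = [1, 0, 1]
r4 m[φ0→L] = [9, 10, 10]
r4 m[φ1→K] = [0, 3, 7]
r4 m[φ1→J] = [11, 9, 9]
r4 m[φ2→K] = [2, 1, 2]
r4 m[φ2→A] = [10, 12, 9]
r4 m[φ3→K] = [9, 7, 4]
r4 m[φ4→J] = [0, 9, 8]
r4 m[K→φ0] = [11, 11, 13]
r4 m[K→φ1] = [12, 8, 7]
r4 m[K→φ2] = [10, 10, 12]
r4 m[K→φ3] = [3, 4, 10]
r4 m[J→φ1] = [0, 9, 8]
r4 m[J→φ4] = [11, 9, 9]
r4 m[L→φ0] = [0, 0, 0]
r4 m[A→φ2] = [0, 0, 0]
r5 m[φ0→K] = [1, 0, 1]
r5 m[φ0→L] = [14, 12, 11]
r5 m[φ1→K] = [0, 3, 7]
r5 m[φ1→J] = [11, 9, 9]
r5 m[φ2→K] = [2, 1, 2]
r5 m[φ2→A] = [11, 12, 13]
r5 m[φ3→K] = [9, 7, 4]
r5 m[φ4→J] = [0, 9, 8]
r5 m[K→φ0] = [11, 11, 13]
r5 m[K→φ1] = [12, 8, 7]
r5 m[K→φ2] = [10, 10, 12]
r5 m[K→φ3] = [3, 4, 10]
r5 m[J→φ1] = [0, 9, 8]
r5 m[J→φ4] = [11, 9, 9]
r5 m[L→φ0] = [0, 0, 0]
r5 m[A→φ2] = [0, 0, 0]
r6 m[φ0→K] = [1, 0, 1]
r6 m[φ0→L] = [14, 12, 11]
r6 m[φ1→K] = [0, 3, 7]
r6 m[φ1→J] = [11, 9, 9]
r6 m[φ2→K] = [2, 1, 2]
r6 m[φ2→A] = [11, 12, 13]
r6 m[φ3→K] = [9, 7, 4]
r6 m[φ4→J] = [0, 9, 8]
r6 m[K→φ0] = [11, 11, 13]
r6 m[K→φ1] = [12, 8, 7]
r6 m[K→φ2] = [10, 10, 12]
r6 m[K→φ3] = [3, 4, 10]
r6 m[J→φ1] = [0, 9, 8]
r6 m[J→φ4] = [11, 9, 9]
r6 m[L→φ0] = [0, 0, 0]
r6 m[A→φ2] = [0, 0, 0]
fixed point reached at round 6
b[L] = ⊗ incoming = [14, 12, 11]

b[L] = [14, 12, 11]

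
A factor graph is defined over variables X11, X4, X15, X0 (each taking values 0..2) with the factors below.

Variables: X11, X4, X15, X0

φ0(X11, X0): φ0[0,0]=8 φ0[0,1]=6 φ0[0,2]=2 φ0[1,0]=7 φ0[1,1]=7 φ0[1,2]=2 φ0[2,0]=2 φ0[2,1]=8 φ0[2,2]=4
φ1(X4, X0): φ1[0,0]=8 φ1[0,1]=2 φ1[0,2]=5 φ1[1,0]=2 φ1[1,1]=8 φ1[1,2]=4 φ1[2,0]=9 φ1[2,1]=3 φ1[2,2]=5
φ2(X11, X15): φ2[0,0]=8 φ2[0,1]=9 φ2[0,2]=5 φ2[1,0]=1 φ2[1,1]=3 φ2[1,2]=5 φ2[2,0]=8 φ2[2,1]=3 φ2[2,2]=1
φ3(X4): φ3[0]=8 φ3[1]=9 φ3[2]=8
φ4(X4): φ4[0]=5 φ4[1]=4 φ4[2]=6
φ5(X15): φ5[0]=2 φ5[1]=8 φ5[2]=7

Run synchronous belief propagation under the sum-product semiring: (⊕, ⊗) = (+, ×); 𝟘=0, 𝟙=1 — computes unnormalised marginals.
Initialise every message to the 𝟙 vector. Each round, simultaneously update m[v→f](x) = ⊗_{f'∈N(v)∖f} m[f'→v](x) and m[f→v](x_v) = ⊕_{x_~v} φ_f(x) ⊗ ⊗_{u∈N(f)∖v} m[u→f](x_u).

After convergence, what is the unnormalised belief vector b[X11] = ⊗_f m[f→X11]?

b[X11] = [1332336, 641720, 379760]

init: all messages = 𝟙 over 3 values
r1 m[φ0→X11] = [16, 16, 14]
r1 m[φ0→X0] = [17, 21, 8]
r1 m[φ1→X4] = [15, 14, 17]
r1 m[φ1→X0] = [19, 13, 14]
r1 m[φ2→X11] = [22, 9, 12]
r1 m[φ2→X15] = [17, 15, 11]
r1 m[φ3→X4] = [8, 9, 8]
r1 m[φ4→X4] = [5, 4, 6]
r1 m[φ5→X15] = [2, 8, 7]
r1 m[X11→φ0] = [1, 1, 1]
r1 m[X11→φ2] = [1, 1, 1]
r1 m[X4→φ1] = [1, 1, 1]
r1 m[X4→φ3] = [1, 1, 1]
r1 m[X4→φ4] = [1, 1, 1]
r1 m[X15→φ2] = [1, 1, 1]
r1 m[X15→φ5] = [1, 1, 1]
r1 m[X0→φ0] = [1, 1, 1]
r1 m[X0→φ1] = [1, 1, 1]
r2 m[φ0→X11] = [16, 16, 14]
r2 m[φ0→X0] = [17, 21, 8]
r2 m[φ1→X4] = [15, 14, 17]
r2 m[φ1→X0] = [19, 13, 14]
r2 m[φ2→X11] = [22, 9, 12]
r2 m[φ2→X15] = [17, 15, 11]
r2 m[φ3→X4] = [8, 9, 8]
r2 m[φ4→X4] = [5, 4, 6]
r2 m[φ5→X15] = [2, 8, 7]
r2 m[X11→φ0] = [22, 9, 12]
r2 m[X11→φ2] = [16, 16, 14]
r2 m[X4→φ1] = [40, 36, 48]
r2 m[X4→φ3] = [75, 56, 102]
r2 m[X4→φ4] = [120, 126, 136]
r2 m[X15→φ2] = [2, 8, 7]
r2 m[X15→φ5] = [17, 15, 11]
r2 m[X0→φ0] = [19, 13, 14]
r2 m[X0→φ1] = [17, 21, 8]
r3 m[φ0→X11] = [258, 252, 198]
r3 m[φ0→X0] = [263, 291, 110]
r3 m[φ1→X4] = [218, 234, 256]
r3 m[φ1→X0] = [824, 512, 584]
r3 m[φ2→X11] = [123, 61, 47]
r3 m[φ2→X15] = [256, 234, 174]
r3 m[φ3→X4] = [8, 9, 8]
r3 m[φ4→X4] = [5, 4, 6]
r3 m[φ5→X15] = [2, 8, 7]
r3 m[X11→φ0] = [22, 9, 12]
r3 m[X11→φ2] = [16, 16, 14]
r3 m[X4→φ1] = [40, 36, 48]
r3 m[X4→φ3] = [75, 56, 102]
r3 m[X4→φ4] = [120, 126, 136]
r3 m[X15→φ2] = [2, 8, 7]
r3 m[X15→φ5] = [17, 15, 11]
r3 m[X0→φ0] = [19, 13, 14]
r3 m[X0→φ1] = [17, 21, 8]
r4 m[φ0→X11] = [258, 252, 198]
r4 m[φ0→X0] = [263, 291, 110]
r4 m[φ1→X4] = [218, 234, 256]
r4 m[φ1→X0] = [824, 512, 584]
r4 m[φ2→X11] = [123, 61, 47]
r4 m[φ2→X15] = [256, 234, 174]
r4 m[φ3→X4] = [8, 9, 8]
r4 m[φ4→X4] = [5, 4, 6]
r4 m[φ5→X15] = [2, 8, 7]
r4 m[X11→φ0] = [123, 61, 47]
r4 m[X11→φ2] = [258, 252, 198]
r4 m[X4→φ1] = [40, 36, 48]
r4 m[X4→φ3] = [1090, 936, 1536]
r4 m[X4→φ4] = [1744, 2106, 2048]
r4 m[X15→φ2] = [2, 8, 7]
r4 m[X15→φ5] = [256, 234, 174]
r4 m[X0→φ0] = [824, 512, 584]
r4 m[X0→φ1] = [263, 291, 110]
r5 m[φ0→X11] = [10832, 10520, 8080]
r5 m[φ0→X0] = [1505, 1541, 556]
r5 m[φ1→X4] = [3236, 3294, 3790]
r5 m[φ1→X0] = [824, 512, 584]
r5 m[φ2→X11] = [123, 61, 47]
r5 m[φ2→X15] = [3900, 3672, 2748]
r5 m[φ3→X4] = [8, 9, 8]
r5 m[φ4→X4] = [5, 4, 6]
r5 m[φ5→X15] = [2, 8, 7]
r5 m[X11→φ0] = [123, 61, 47]
r5 m[X11→φ2] = [258, 252, 198]
r5 m[X4→φ1] = [40, 36, 48]
r5 m[X4→φ3] = [1090, 936, 1536]
r5 m[X4→φ4] = [1744, 2106, 2048]
r5 m[X15→φ2] = [2, 8, 7]
r5 m[X15→φ5] = [256, 234, 174]
r5 m[X0→φ0] = [824, 512, 584]
r5 m[X0→φ1] = [263, 291, 110]
r6 m[φ0→X11] = [10832, 10520, 8080]
r6 m[φ0→X0] = [1505, 1541, 556]
r6 m[φ1→X4] = [3236, 3294, 3790]
r6 m[φ1→X0] = [824, 512, 584]
r6 m[φ2→X11] = [123, 61, 47]
r6 m[φ2→X15] = [3900, 3672, 2748]
r6 m[φ3→X4] = [8, 9, 8]
r6 m[φ4→X4] = [5, 4, 6]
r6 m[φ5→X15] = [2, 8, 7]
r6 m[X11→φ0] = [123, 61, 47]
r6 m[X11→φ2] = [10832, 10520, 8080]
r6 m[X4→φ1] = [40, 36, 48]
r6 m[X4→φ3] = [16180, 13176, 22740]
r6 m[X4→φ4] = [25888, 29646, 30320]
r6 m[X15→φ2] = [2, 8, 7]
r6 m[X15→φ5] = [3900, 3672, 2748]
r6 m[X0→φ0] = [824, 512, 584]
r6 m[X0→φ1] = [1505, 1541, 556]
r7 m[φ0→X11] = [10832, 10520, 8080]
r7 m[φ0→X0] = [1505, 1541, 556]
r7 m[φ1→X4] = [17902, 17562, 20948]
r7 m[φ1→X0] = [824, 512, 584]
r7 m[φ2→X11] = [123, 61, 47]
r7 m[φ2→X15] = [161816, 153288, 114840]
r7 m[φ3→X4] = [8, 9, 8]
r7 m[φ4→X4] = [5, 4, 6]
r7 m[φ5→X15] = [2, 8, 7]
r7 m[X11→φ0] = [123, 61, 47]
r7 m[X11→φ2] = [10832, 10520, 8080]
r7 m[X4→φ1] = [40, 36, 48]
r7 m[X4→φ3] = [16180, 13176, 22740]
r7 m[X4→φ4] = [25888, 29646, 30320]
r7 m[X15→φ2] = [2, 8, 7]
r7 m[X15→φ5] = [3900, 3672, 2748]
r7 m[X0→φ0] = [824, 512, 584]
r7 m[X0→φ1] = [1505, 1541, 556]
r8 m[φ0→X11] = [10832, 10520, 8080]
r8 m[φ0→X0] = [1505, 1541, 556]
r8 m[φ1→X4] = [17902, 17562, 20948]
r8 m[φ1→X0] = [824, 512, 584]
r8 m[φ2→X11] = [123, 61, 47]
r8 m[φ2→X15] = [161816, 153288, 114840]
r8 m[φ3→X4] = [8, 9, 8]
r8 m[φ4→X4] = [5, 4, 6]
r8 m[φ5→X15] = [2, 8, 7]
r8 m[X11→φ0] = [123, 61, 47]
r8 m[X11→φ2] = [10832, 10520, 8080]
r8 m[X4→φ1] = [40, 36, 48]
r8 m[X4→φ3] = [89510, 70248, 125688]
r8 m[X4→φ4] = [143216, 158058, 167584]
r8 m[X15→φ2] = [2, 8, 7]
r8 m[X15→φ5] = [161816, 153288, 114840]
r8 m[X0→φ0] = [824, 512, 584]
r8 m[X0→φ1] = [1505, 1541, 556]
r9 m[φ0→X11] = [10832, 10520, 8080]
r9 m[φ0→X0] = [1505, 1541, 556]
r9 m[φ1→X4] = [17902, 17562, 20948]
r9 m[φ1→X0] = [824, 512, 584]
r9 m[φ2→X11] = [123, 61, 47]
r9 m[φ2→X15] = [161816, 153288, 114840]
r9 m[φ3→X4] = [8, 9, 8]
r9 m[φ4→X4] = [5, 4, 6]
r9 m[φ5→X15] = [2, 8, 7]
r9 m[X11→φ0] = [123, 61, 47]
r9 m[X11→φ2] = [10832, 10520, 8080]
r9 m[X4→φ1] = [40, 36, 48]
r9 m[X4→φ3] = [89510, 70248, 125688]
r9 m[X4→φ4] = [143216, 158058, 167584]
r9 m[X15→φ2] = [2, 8, 7]
r9 m[X15→φ5] = [161816, 153288, 114840]
r9 m[X0→φ0] = [824, 512, 584]
r9 m[X0→φ1] = [1505, 1541, 556]
fixed point reached at round 9
b[X11] = ⊗ incoming = [1332336, 641720, 379760]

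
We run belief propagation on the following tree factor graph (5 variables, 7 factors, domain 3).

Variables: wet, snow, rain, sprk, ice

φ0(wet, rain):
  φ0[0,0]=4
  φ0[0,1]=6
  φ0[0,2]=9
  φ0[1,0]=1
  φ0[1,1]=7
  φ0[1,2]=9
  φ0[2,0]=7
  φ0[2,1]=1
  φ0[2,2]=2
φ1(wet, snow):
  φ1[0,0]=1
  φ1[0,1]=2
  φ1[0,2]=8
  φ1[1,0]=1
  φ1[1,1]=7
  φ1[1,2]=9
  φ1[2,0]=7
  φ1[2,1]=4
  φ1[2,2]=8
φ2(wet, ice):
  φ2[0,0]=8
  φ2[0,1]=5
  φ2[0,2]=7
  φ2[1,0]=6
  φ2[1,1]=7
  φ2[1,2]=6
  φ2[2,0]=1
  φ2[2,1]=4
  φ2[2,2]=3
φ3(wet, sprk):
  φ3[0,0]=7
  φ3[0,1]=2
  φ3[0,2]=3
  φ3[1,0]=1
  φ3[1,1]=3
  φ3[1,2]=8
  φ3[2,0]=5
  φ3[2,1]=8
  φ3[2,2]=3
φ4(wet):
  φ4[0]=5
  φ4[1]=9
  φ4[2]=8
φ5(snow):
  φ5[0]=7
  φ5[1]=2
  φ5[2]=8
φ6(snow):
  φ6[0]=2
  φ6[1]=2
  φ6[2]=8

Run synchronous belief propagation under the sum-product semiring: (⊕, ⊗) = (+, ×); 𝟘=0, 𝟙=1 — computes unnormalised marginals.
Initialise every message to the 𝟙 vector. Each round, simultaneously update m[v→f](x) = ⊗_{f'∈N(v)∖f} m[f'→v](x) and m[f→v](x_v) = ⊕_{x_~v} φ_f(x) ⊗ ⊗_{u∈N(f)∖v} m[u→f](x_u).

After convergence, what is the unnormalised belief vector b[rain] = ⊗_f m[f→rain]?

b[rain] = [8318504, 13362776, 18462472]

init: all messages = 𝟙 over 3 values
r1 m[φ0→wet] = [19, 17, 10]
r1 m[φ0→rain] = [12, 14, 20]
r1 m[φ1→wet] = [11, 17, 19]
r1 m[φ1→snow] = [9, 13, 25]
r1 m[φ2→wet] = [20, 19, 8]
r1 m[φ2→ice] = [15, 16, 16]
r1 m[φ3→wet] = [12, 12, 16]
r1 m[φ3→sprk] = [13, 13, 14]
r1 m[φ4→wet] = [5, 9, 8]
r1 m[φ5→snow] = [7, 2, 8]
r1 m[φ6→snow] = [2, 2, 8]
r1 m[wet→φ0] = [1, 1, 1]
r1 m[wet→φ1] = [1, 1, 1]
r1 m[wet→φ2] = [1, 1, 1]
r1 m[wet→φ3] = [1, 1, 1]
r1 m[wet→φ4] = [1, 1, 1]
r1 m[snow→φ1] = [1, 1, 1]
r1 m[snow→φ5] = [1, 1, 1]
r1 m[snow→φ6] = [1, 1, 1]
r1 m[rain→φ0] = [1, 1, 1]
r1 m[sprk→φ3] = [1, 1, 1]
r1 m[ice→φ2] = [1, 1, 1]
r2 m[φ0→wet] = [19, 17, 10]
r2 m[φ0→rain] = [12, 14, 20]
r2 m[φ1→wet] = [11, 17, 19]
r2 m[φ1→snow] = [9, 13, 25]
r2 m[φ2→wet] = [20, 19, 8]
r2 m[φ2→ice] = [15, 16, 16]
r2 m[φ3→wet] = [12, 12, 16]
r2 m[φ3→sprk] = [13, 13, 14]
r2 m[φ4→wet] = [5, 9, 8]
r2 m[φ5→snow] = [7, 2, 8]
r2 m[φ6→snow] = [2, 2, 8]
r2 m[wet→φ0] = [13200, 34884, 19456]
r2 m[wet→φ1] = [22800, 34884, 10240]
r2 m[wet→φ2] = [12540, 31212, 24320]
r2 m[wet→φ3] = [20900, 49419, 12160]
r2 m[wet→φ4] = [50160, 65892, 24320]
r2 m[snow→φ1] = [14, 4, 64]
r2 m[snow→φ5] = [18, 26, 200]
r2 m[snow→φ6] = [63, 26, 200]
r2 m[rain→φ0] = [1, 1, 1]
r2 m[sprk→φ3] = [1, 1, 1]
r2 m[ice→φ2] = [1, 1, 1]
r3 m[φ0→wet] = [19, 17, 10]
r3 m[φ0→rain] = [223876, 342844, 471668]
r3 m[φ1→wet] = [534, 618, 626]
r3 m[φ1→snow] = [129364, 330748, 578276]
r3 m[φ2→wet] = [20, 19, 8]
r3 m[φ2→ice] = [311912, 378464, 348012]
r3 m[φ3→wet] = [12, 12, 16]
r3 m[φ3→sprk] = [256519, 287337, 494532]
r3 m[φ4→wet] = [5, 9, 8]
r3 m[φ5→snow] = [7, 2, 8]
r3 m[φ6→snow] = [2, 2, 8]
r3 m[wet→φ0] = [13200, 34884, 19456]
r3 m[wet→φ1] = [22800, 34884, 10240]
r3 m[wet→φ2] = [12540, 31212, 24320]
r3 m[wet→φ3] = [20900, 49419, 12160]
r3 m[wet→φ4] = [50160, 65892, 24320]
r3 m[snow→φ1] = [14, 4, 64]
r3 m[snow→φ5] = [18, 26, 200]
r3 m[snow→φ6] = [63, 26, 200]
r3 m[rain→φ0] = [1, 1, 1]
r3 m[sprk→φ3] = [1, 1, 1]
r3 m[ice→φ2] = [1, 1, 1]
r4 m[φ0→wet] = [19, 17, 10]
r4 m[φ0→rain] = [223876, 342844, 471668]
r4 m[φ1→wet] = [534, 618, 626]
r4 m[φ1→snow] = [129364, 330748, 578276]
r4 m[φ2→wet] = [20, 19, 8]
r4 m[φ2→ice] = [311912, 378464, 348012]
r4 m[φ3→wet] = [12, 12, 16]
r4 m[φ3→sprk] = [256519, 287337, 494532]
r4 m[φ4→wet] = [5, 9, 8]
r4 m[φ5→snow] = [7, 2, 8]
r4 m[φ6→snow] = [2, 2, 8]
r4 m[wet→φ0] = [640800, 1268136, 641024]
r4 m[wet→φ1] = [22800, 34884, 10240]
r4 m[wet→φ2] = [608760, 1134648, 801280]
r4 m[wet→φ3] = [1014600, 1796526, 400640]
r4 m[wet→φ4] = [2435040, 2395368, 801280]
r4 m[snow→φ1] = [14, 4, 64]
r4 m[snow→φ5] = [258728, 661496, 4626208]
r4 m[snow→φ6] = [905548, 661496, 4626208]
r4 m[rain→φ0] = [1, 1, 1]
r4 m[sprk→φ3] = [1, 1, 1]
r4 m[ice→φ2] = [1, 1, 1]
r5 m[φ0→wet] = [19, 17, 10]
r5 m[φ0→rain] = [8318504, 13362776, 18462472]
r5 m[φ1→wet] = [534, 618, 626]
r5 m[φ1→snow] = [129364, 330748, 578276]
r5 m[φ2→wet] = [20, 19, 8]
r5 m[φ2→ice] = [12479248, 14191456, 13473048]
r5 m[φ3→wet] = [12, 12, 16]
r5 m[φ3→sprk] = [10901926, 10623898, 18617928]
r5 m[φ4→wet] = [5, 9, 8]
r5 m[φ5→snow] = [7, 2, 8]
r5 m[φ6→snow] = [2, 2, 8]
r5 m[wet→φ0] = [640800, 1268136, 641024]
r5 m[wet→φ1] = [22800, 34884, 10240]
r5 m[wet→φ2] = [608760, 1134648, 801280]
r5 m[wet→φ3] = [1014600, 1796526, 400640]
r5 m[wet→φ4] = [2435040, 2395368, 801280]
r5 m[snow→φ1] = [14, 4, 64]
r5 m[snow→φ5] = [258728, 661496, 4626208]
r5 m[snow→φ6] = [905548, 661496, 4626208]
r5 m[rain→φ0] = [1, 1, 1]
r5 m[sprk→φ3] = [1, 1, 1]
r5 m[ice→φ2] = [1, 1, 1]
r6 m[φ0→wet] = [19, 17, 10]
r6 m[φ0→rain] = [8318504, 13362776, 18462472]
r6 m[φ1→wet] = [534, 618, 626]
r6 m[φ1→snow] = [129364, 330748, 578276]
r6 m[φ2→wet] = [20, 19, 8]
r6 m[φ2→ice] = [12479248, 14191456, 13473048]
r6 m[φ3→wet] = [12, 12, 16]
r6 m[φ3→sprk] = [10901926, 10623898, 18617928]
r6 m[φ4→wet] = [5, 9, 8]
r6 m[φ5→snow] = [7, 2, 8]
r6 m[φ6→snow] = [2, 2, 8]
r6 m[wet→φ0] = [640800, 1268136, 641024]
r6 m[wet→φ1] = [22800, 34884, 10240]
r6 m[wet→φ2] = [608760, 1134648, 801280]
r6 m[wet→φ3] = [1014600, 1796526, 400640]
r6 m[wet→φ4] = [2435040, 2395368, 801280]
r6 m[snow→φ1] = [14, 4, 64]
r6 m[snow→φ5] = [258728, 661496, 4626208]
r6 m[snow→φ6] = [905548, 661496, 4626208]
r6 m[rain→φ0] = [1, 1, 1]
r6 m[sprk→φ3] = [1, 1, 1]
r6 m[ice→φ2] = [1, 1, 1]
fixed point reached at round 6
b[rain] = ⊗ incoming = [8318504, 13362776, 18462472]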